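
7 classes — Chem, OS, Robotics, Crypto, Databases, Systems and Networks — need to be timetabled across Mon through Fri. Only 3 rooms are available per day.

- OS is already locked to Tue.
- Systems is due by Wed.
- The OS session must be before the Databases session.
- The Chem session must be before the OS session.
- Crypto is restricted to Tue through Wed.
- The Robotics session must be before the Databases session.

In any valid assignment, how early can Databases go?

Wed

Precedence pushes Databases to at least Wed.
Databases at Wed is achievable: Systems=Mon; Chem=Mon; Crypto=Tue; OS=Tue; Robotics=Mon; Databases=Wed; Networks=Tue.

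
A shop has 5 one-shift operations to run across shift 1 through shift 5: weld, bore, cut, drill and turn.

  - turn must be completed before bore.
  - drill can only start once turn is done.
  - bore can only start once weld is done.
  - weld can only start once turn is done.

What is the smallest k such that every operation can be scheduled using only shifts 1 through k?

3 shifts

The precedence chain requires at least 3 distinct shifts.
3 works (last occupied shift: shift 3): for example cut=shift 1, bore=shift 3, weld=shift 2, turn=shift 1, drill=shift 2.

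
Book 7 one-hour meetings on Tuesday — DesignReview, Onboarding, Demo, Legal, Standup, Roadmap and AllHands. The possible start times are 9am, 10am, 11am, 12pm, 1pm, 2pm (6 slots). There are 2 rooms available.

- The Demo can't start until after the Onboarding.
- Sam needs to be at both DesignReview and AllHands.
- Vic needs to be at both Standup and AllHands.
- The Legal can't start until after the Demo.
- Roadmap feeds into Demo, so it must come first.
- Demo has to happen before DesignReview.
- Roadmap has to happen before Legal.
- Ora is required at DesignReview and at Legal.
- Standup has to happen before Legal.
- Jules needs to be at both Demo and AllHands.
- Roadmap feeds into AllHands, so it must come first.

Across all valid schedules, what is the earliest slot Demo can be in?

Precedence pushes Demo to at least 10am; downstream work caps Demo at 1pm.
Demo at 10am is achievable: Demo -> 10am, Onboarding -> 9am, DesignReview -> 12pm, AllHands -> 11am, Standup -> 10am, Legal -> 11am, Roadmap -> 9am.

10am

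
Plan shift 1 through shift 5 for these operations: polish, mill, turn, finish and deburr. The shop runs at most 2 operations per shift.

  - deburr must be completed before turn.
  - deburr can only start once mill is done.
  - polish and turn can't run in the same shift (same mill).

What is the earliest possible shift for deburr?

shift 2

Precedence pushes deburr to at least shift 2; downstream work caps deburr at shift 4.
deburr at shift 2 is achievable: mill -> shift 1; deburr -> shift 2; polish -> shift 1; turn -> shift 3; finish -> shift 2.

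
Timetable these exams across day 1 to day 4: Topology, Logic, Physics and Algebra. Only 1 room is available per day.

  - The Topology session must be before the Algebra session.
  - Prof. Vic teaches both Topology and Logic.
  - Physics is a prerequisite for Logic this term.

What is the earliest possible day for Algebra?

day 2

Precedence pushes Algebra to at least day 2.
Algebra at day 2 is achievable: Algebra -> day 2; Topology -> day 1; Logic -> day 4; Physics -> day 3.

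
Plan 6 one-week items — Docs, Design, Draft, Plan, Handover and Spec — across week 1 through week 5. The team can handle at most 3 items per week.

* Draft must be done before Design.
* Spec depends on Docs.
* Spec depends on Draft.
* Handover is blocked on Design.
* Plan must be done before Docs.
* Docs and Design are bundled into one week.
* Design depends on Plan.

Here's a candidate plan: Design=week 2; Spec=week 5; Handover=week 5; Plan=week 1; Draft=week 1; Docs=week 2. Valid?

The team can handle at most 3 items per week — holds.
Spec depends on Docs — holds.
Draft must be done before Design — holds.
Plan must be done before Docs — holds.
Docs and Design are bundled into one week — holds.
Spec depends on Draft — holds.
Design depends on Plan — holds.
Handover is blocked on Design — holds.

Yes, all constraints hold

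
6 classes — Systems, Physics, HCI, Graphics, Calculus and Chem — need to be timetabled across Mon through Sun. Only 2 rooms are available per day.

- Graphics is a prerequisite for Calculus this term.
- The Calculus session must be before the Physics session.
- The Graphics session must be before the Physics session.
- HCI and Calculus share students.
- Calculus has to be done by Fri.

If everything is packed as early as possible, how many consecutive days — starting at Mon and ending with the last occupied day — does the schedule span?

The precedence chain requires at least 3 distinct days.
With at most 2 per day and 6 classes, at least 3 days are needed.
3 works (last occupied day: Wed): for example Graphics -> Mon, HCI -> Wed, Chem -> Tue, Calculus -> Tue, Systems -> Mon, Physics -> Wed.

3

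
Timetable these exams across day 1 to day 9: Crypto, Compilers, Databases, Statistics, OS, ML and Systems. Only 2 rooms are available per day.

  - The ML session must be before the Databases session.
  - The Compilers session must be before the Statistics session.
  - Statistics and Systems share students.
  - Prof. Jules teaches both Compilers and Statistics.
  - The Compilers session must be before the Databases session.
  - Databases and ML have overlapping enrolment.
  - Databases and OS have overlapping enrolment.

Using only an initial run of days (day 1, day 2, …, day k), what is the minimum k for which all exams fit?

The precedence chain requires at least 2 distinct days.
With at most 2 per day and 7 exams, at least 4 days are needed.
4 works (last occupied day: day 4): for example Systems in day 4; Statistics in day 2; ML in day 1; Compilers in day 1; OS in day 3; Databases in day 2; Crypto in day 3.

4 days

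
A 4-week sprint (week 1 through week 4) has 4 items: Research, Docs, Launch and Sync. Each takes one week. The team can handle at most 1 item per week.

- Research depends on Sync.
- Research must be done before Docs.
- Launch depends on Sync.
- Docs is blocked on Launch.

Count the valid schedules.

2

Enumerating: Launch in week 3, Research in week 2, Docs in week 4, Sync in week 1 | Launch=week 2, Sync=week 1, Research=week 3, Docs=week 4.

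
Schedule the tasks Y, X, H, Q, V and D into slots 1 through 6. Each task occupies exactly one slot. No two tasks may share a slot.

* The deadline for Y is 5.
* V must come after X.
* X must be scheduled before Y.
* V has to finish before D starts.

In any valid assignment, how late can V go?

5

Precedence pushes V to at least 2; downstream work caps V at 5.
V at 5 is achievable: D in 6; H in 3; Y in 2; V in 5; X in 1; Q in 4.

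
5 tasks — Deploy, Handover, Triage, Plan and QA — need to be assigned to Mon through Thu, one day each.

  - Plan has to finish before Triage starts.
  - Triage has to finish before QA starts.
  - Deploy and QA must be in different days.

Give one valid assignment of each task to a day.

Deploy -> Mon; QA -> Wed; Plan -> Mon; Handover -> Mon; Triage -> Tue

Checking: Plan(Mon) before Triage(Tue); Triage(Tue) before QA(Wed); Deploy(Mon) != QA(Wed).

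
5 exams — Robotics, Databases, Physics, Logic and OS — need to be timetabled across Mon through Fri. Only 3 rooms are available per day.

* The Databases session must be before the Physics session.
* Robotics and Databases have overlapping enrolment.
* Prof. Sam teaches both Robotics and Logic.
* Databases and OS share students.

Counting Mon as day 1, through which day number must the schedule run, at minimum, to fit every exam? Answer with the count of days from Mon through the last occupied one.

2 days

The precedence chain requires at least 2 distinct days.
With at most 3 per day and 5 exams, at least 2 days are needed.
2 works (last occupied day: Tue): for example OS -> Tue; Robotics -> Tue; Logic -> Mon; Databases -> Mon; Physics -> Tue.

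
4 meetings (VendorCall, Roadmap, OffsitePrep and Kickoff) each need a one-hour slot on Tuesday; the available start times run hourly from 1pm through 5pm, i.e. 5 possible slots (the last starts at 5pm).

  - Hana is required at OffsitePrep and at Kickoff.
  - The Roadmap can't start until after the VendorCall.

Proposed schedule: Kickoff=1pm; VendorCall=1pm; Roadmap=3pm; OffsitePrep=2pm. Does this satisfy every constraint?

Valid

The Roadmap can't start until after the VendorCall — holds.
Hana is required at OffsitePrep and at Kickoff — holds.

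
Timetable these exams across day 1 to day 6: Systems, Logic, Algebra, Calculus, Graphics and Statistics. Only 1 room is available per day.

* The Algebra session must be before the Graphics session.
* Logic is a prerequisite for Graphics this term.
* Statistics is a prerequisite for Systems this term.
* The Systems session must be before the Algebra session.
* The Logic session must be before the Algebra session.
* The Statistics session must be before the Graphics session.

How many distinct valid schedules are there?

18

Splitting on Systems: it can be day 2 (4), day 3 (8), day 4 (6). Listing each branch's schedules as (Logic, Algebra, Calculus, Graphics, Statistics) by day number:
Systems=day 2: (3,4,5,6,1) (3,4,6,5,1) (3,5,4,6,1) (4,5,3,6,1) — 4.
Systems=day 3: (1,4,5,6,2) (1,4,6,5,2) (1,5,4,6,2) (2,4,5,6,1) (2,4,6,5,1) (2,5,4,6,1) (4,5,1,6,2) (4,5,2,6,1) — 8.
Systems=day 4: (1,5,2,6,3) (1,5,3,6,2) (2,5,1,6,3) (2,5,3,6,1) (3,5,1,6,2) (3,5,2,6,1) — 6.
Summing: 4 + 8 + 6 = 18.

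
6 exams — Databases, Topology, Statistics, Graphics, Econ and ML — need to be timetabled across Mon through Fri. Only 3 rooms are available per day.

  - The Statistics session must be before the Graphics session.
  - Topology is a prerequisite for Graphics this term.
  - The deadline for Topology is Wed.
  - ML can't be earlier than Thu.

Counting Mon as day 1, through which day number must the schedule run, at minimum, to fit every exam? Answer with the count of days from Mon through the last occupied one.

4 days

The precedence chain requires at least 2 distinct days.
With at most 3 per day and 6 exams, at least 2 days are needed.
ML can't be placed before Thu — that is day 4 counting from Mon — so the schedule must run through at least 4 days.
4 works (last occupied day: Thu): for example Statistics=Mon; Econ=Tue; Topology=Mon; ML=Thu; Graphics=Tue; Databases=Mon.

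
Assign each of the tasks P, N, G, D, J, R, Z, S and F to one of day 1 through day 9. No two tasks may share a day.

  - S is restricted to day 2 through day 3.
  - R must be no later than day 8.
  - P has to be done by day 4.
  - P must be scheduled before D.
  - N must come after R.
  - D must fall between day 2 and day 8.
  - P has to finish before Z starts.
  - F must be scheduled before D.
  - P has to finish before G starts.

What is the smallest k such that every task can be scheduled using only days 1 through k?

The precedence chain requires at least 2 distinct days.
With at most 1 per day and 9 tasks, at least 9 days are needed.
9 works (last occupied day: day 9): for example S -> day 2, G -> day 7, F -> day 3, P -> day 1, J -> day 9, R -> day 5, N -> day 6, D -> day 4, Z -> day 8.

9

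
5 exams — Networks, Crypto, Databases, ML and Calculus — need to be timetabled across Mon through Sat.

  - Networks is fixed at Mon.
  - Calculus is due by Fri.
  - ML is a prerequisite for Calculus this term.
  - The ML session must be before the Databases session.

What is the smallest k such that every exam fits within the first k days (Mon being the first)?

The precedence chain requires at least 2 distinct days.
2 works (last occupied day: Tue): for example Databases=Tue, Calculus=Tue, Crypto=Mon, ML=Mon, Networks=Mon.

2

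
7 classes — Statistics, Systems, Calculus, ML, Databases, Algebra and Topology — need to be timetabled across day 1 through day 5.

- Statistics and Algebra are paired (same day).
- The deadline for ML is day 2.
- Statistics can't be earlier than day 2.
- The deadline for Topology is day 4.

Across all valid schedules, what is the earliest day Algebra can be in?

day 2

Algebra must be in the same day as Statistics, which can't be before day 2, so Algebra is at least day 2.
Algebra at day 2 is achievable: Algebra=day 2, Systems=day 1, Topology=day 1, Calculus=day 1, Databases=day 1, Statistics=day 2, ML=day 1.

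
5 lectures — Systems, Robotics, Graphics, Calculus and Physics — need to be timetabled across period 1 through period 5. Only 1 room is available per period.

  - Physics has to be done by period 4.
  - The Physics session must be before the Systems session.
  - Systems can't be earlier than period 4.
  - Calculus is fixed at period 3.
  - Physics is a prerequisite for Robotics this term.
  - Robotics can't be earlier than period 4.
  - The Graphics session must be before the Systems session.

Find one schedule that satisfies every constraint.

Systems=period 4, Calculus=period 3, Physics=period 1, Graphics=period 2, Robotics=period 5

Checking: Physics(period 1) before Robotics(period 5); Graphics(period 2) before Systems(period 4); Physics(period 1) before Systems(period 4); Calculus=period 3 in [period 3,period 3]; Systems=period 4 in [period 4,period 5]; Robotics=period 5 in [period 4,period 5]; Physics=period 1 in [period 1,period 4]; max 1 per period (cap 1).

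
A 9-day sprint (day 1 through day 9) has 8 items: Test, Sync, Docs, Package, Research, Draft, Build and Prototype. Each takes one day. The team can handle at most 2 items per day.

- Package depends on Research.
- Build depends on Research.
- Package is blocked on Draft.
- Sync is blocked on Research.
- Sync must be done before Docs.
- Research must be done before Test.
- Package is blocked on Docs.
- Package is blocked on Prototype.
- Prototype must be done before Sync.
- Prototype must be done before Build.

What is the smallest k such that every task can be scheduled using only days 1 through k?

The precedence chain requires at least 4 distinct days.
With at most 2 per day and 8 tasks, at least 4 days are needed.
4 works (last occupied day: day 4): for example Prototype=day 1; Draft=day 3; Research=day 1; Test=day 4; Sync=day 2; Package=day 4; Docs=day 3; Build=day 2.

4 days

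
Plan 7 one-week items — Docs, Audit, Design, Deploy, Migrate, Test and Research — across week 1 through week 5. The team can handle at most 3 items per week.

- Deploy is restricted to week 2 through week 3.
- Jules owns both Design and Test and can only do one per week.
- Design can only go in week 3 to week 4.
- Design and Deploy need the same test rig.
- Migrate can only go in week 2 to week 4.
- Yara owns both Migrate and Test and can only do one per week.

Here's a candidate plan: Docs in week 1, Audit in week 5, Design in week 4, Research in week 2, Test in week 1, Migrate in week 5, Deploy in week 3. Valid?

Deploy is restricted to week 2 through week 3 — holds.
Migrate can only go in week 2 to week 4 — violated.
Design and Deploy need the same test rig — holds.
Jules owns both Design and Test and can only do one per week — holds.
The team can handle at most 3 items per week — holds.
Design can only go in week 3 to week 4 — holds.
Yara owns both Migrate and Test and can only do one per week — holds.

No. Migrate can only go in week 2 to week 4 is not satisfied.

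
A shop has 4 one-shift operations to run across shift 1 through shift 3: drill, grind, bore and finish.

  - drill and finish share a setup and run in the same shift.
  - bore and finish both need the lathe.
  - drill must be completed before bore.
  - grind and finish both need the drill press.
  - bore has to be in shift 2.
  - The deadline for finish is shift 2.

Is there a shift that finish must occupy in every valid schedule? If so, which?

shift 1

finish's window is shift 1–shift 2.
bore is fixed at shift 2, and finish can't share a shift with bore.
So finish must be shift 1.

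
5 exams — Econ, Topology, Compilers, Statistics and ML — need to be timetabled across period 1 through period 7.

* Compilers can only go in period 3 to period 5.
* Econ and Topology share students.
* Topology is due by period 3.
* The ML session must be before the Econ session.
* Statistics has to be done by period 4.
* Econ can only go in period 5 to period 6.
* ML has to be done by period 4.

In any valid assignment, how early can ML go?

ML's own window allows nothing later than period 4.
ML at period 1 is achievable: Compilers -> period 3; ML -> period 1; Econ -> period 5; Topology -> period 1; Statistics -> period 1.

period 1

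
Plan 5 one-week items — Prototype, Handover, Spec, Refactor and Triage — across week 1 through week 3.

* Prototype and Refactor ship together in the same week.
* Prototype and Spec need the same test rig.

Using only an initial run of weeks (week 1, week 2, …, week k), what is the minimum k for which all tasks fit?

Could 1 week be enough, i.e. nothing placed later than week 1? No: Spec can't share with Prototype (week 1) → nothing is left.
So 1 week is not enough.
2 works (last occupied week: week 2): for example Refactor -> week 1, Handover -> week 1, Spec -> week 2, Prototype -> week 1, Triage -> week 1.

2 weeks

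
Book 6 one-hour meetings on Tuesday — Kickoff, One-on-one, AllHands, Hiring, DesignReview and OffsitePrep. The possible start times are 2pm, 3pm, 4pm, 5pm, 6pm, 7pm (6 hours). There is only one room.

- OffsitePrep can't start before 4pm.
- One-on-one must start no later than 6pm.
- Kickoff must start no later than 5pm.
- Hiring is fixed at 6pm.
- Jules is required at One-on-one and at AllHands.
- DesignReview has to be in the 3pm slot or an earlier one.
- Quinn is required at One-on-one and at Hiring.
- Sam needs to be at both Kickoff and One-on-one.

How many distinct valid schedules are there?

Splitting on Kickoff: it can be 2pm (4), 3pm (4), 4pm (6), 5pm (6). Listing each branch's schedules as (One-on-one, AllHands, Hiring, DesignReview, OffsitePrep):
Kickoff=2pm: (4pm,5pm,6pm,3pm,7pm) (4pm,7pm,6pm,3pm,5pm) (5pm,4pm,6pm,3pm,7pm) (5pm,7pm,6pm,3pm,4pm) — 4.
Kickoff=3pm: (4pm,5pm,6pm,2pm,7pm) (4pm,7pm,6pm,2pm,5pm) (5pm,4pm,6pm,2pm,7pm) (5pm,7pm,6pm,2pm,4pm) — 4.
Kickoff=4pm: (2pm,5pm,6pm,3pm,7pm) (2pm,7pm,6pm,3pm,5pm) (3pm,5pm,6pm,2pm,7pm) (3pm,7pm,6pm,2pm,5pm) (5pm,2pm,6pm,3pm,7pm) (5pm,3pm,6pm,2pm,7pm) — 6.
Kickoff=5pm: (2pm,4pm,6pm,3pm,7pm) (2pm,7pm,6pm,3pm,4pm) (3pm,4pm,6pm,2pm,7pm) (3pm,7pm,6pm,2pm,4pm) (4pm,2pm,6pm,3pm,7pm) (4pm,3pm,6pm,2pm,7pm) — 6.
Summing: 4 + 4 + 6 + 6 = 20.

20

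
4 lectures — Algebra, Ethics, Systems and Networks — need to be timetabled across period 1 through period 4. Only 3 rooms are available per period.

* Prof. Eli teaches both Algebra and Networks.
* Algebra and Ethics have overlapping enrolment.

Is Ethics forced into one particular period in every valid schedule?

No

Ethics can be period 1 (e.g. Algebra in period 2, Systems in period 1, Networks in period 1, Ethics in period 1) or period 2 (e.g. Systems -> period 1, Ethics -> period 2, Networks -> period 2, Algebra -> period 1).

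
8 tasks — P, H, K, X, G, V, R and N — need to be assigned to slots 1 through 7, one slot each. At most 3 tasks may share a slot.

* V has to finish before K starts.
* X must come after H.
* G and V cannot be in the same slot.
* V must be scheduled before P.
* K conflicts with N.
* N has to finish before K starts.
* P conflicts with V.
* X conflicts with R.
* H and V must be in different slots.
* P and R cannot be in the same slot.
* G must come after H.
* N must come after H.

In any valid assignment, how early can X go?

Precedence pushes X to at least 2.
X at 2 is achievable: X -> 2; V -> 2; R -> 1; K -> 3; N -> 2; P -> 3; G -> 3; H -> 1.

2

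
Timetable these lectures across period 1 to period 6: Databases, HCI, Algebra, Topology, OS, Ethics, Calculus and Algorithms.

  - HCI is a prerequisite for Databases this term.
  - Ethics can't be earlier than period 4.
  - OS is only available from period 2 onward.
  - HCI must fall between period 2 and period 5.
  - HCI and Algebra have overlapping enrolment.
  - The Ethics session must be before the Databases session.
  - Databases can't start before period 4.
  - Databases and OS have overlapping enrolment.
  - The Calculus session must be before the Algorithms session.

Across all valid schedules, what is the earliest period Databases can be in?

period 5

Databases is available from period 4; precedence pushes Databases to at least period 5.
Databases at period 5 is achievable: Topology in period 1; Ethics in period 4; Databases in period 5; OS in period 2; Algebra in period 1; HCI in period 2; Algorithms in period 2; Calculus in period 1.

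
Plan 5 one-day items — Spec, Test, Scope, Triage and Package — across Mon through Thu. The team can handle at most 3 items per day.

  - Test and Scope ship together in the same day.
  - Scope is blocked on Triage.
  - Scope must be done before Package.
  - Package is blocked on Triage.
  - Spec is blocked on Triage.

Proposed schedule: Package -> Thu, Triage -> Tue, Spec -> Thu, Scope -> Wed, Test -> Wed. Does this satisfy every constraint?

Scope is blocked on Triage — holds.
Spec is blocked on Triage — holds.
The team can handle at most 3 items per day — holds.
Test and Scope ship together in the same day — holds.
Scope must be done before Package — holds.
Package is blocked on Triage — holds.

Yes, all constraints hold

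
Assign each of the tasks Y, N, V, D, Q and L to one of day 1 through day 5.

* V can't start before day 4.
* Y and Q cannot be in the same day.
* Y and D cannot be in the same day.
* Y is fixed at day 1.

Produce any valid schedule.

N=day 1; D=day 2; V=day 4; Y=day 1; L=day 1; Q=day 2

Checking: Y(day 1) != D(day 2); Y(day 1) != Q(day 2); V=day 4 in [day 4,day 5]; Y=day 1 in [day 1,day 1].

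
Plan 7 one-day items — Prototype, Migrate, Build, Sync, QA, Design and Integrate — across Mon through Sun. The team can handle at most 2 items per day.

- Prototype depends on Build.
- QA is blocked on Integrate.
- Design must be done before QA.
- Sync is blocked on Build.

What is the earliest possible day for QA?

Tue

Precedence pushes QA to at least Tue.
QA at Tue is achievable: QA=Tue; Prototype=Wed; Sync=Wed; Design=Mon; Build=Tue; Migrate=Thu; Integrate=Mon.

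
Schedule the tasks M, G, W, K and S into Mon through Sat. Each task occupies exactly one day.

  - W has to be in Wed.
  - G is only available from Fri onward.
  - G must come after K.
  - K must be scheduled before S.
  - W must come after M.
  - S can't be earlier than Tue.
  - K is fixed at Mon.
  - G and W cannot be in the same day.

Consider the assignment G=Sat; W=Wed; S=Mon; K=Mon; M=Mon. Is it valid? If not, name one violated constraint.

No — it violates: S can't be earlier than Tue

G and W cannot be in the same day — holds.
W must come after M — holds.
W has to be in Wed — holds.
G must come after K — holds.
S can't be earlier than Tue — violated.
K must be scheduled before S — violated.
K is fixed at Mon — holds.
G is only available from Fri onward — holds.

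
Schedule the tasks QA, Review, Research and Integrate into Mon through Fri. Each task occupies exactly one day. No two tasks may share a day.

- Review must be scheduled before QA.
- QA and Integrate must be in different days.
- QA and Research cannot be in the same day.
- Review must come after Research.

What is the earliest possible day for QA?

Precedence pushes QA to at least Wed.
QA at Wed is achievable: Research in Mon; Review in Tue; QA in Wed; Integrate in Thu.

Wed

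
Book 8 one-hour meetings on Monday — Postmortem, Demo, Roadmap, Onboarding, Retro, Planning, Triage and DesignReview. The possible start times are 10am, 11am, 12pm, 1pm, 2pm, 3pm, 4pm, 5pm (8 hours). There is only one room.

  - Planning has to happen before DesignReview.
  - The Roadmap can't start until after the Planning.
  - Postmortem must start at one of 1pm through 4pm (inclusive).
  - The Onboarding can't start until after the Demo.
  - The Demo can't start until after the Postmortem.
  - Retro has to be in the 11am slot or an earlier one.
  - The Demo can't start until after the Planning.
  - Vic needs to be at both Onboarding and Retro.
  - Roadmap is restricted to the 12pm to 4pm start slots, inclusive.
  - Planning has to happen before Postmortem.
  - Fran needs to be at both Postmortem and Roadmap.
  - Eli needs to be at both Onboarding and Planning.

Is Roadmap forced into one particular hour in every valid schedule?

No

Roadmap can be 12pm (e.g. Retro in 10am; Postmortem in 1pm; Planning in 11am; Onboarding in 3pm; Roadmap in 12pm; DesignReview in 4pm; Demo in 2pm; Triage in 5pm) or 1pm (e.g. Triage=5pm, Demo=3pm, Postmortem=2pm, Planning=11am, Onboarding=4pm, DesignReview=12pm, Roadmap=1pm, Retro=10am).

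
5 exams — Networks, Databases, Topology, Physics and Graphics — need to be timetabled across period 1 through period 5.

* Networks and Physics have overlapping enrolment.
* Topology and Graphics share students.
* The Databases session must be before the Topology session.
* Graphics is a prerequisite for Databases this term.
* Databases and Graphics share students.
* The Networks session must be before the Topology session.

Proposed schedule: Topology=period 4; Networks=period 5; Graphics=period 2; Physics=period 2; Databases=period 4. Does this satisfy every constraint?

No. The Networks session must be before the Topology session is not satisfied.

Topology and Graphics share students — holds.
Networks and Physics have overlapping enrolment — holds.
Graphics is a prerequisite for Databases this term — holds.
The Networks session must be before the Topology session — violated.
Databases and Graphics share students — holds.
The Databases session must be before the Topology session — violated.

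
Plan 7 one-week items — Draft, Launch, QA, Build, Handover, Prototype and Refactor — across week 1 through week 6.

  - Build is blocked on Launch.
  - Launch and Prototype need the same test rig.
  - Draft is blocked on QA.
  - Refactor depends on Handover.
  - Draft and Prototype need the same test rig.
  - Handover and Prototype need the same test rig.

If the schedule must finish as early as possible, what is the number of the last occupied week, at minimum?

The precedence chain requires at least 2 distinct weeks.
Could 2 weeks be enough, i.e. nothing placed later than week 2? No: Refactor must come after Handover (at week 1 or later) → {week 2}; Handover must come before Refactor (at week 2 or earlier) → {week 1}; Draft must come after QA (at week 1 or later) → {week 2}; Prototype can't share with Handover (week 1) → {week 2}; Prototype can't share with Draft (week 2) → nothing is left.
So 2 weeks is not enough.
3 works (last occupied week: week 3): for example Build=week 2, Launch=week 1, Draft=week 2, Refactor=week 2, Prototype=week 3, QA=week 1, Handover=week 1.

3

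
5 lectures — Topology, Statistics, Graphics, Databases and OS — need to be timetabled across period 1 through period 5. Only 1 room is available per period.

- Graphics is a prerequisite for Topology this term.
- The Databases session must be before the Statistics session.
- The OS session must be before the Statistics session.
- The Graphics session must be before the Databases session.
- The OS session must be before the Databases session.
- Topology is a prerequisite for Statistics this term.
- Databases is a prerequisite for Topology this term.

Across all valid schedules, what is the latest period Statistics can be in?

Precedence pushes Statistics to at least period 4.
Statistics at period 5 is achievable: Graphics in period 1, Statistics in period 5, Databases in period 3, OS in period 2, Topology in period 4.

period 5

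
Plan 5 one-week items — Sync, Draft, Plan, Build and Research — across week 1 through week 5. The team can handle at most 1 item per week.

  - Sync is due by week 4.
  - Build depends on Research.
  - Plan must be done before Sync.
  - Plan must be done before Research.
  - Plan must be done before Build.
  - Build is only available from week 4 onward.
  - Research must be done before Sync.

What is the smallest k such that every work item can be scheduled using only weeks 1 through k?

5 weeks

The precedence chain requires at least 3 distinct weeks.
With at most 1 per week and 5 work items, at least 5 weeks are needed.
Build can't be placed before week 4, so the schedule must run through at least week 4.
5 works (last occupied week: week 5): for example Sync=week 3, Draft=week 5, Research=week 2, Plan=week 1, Build=week 4.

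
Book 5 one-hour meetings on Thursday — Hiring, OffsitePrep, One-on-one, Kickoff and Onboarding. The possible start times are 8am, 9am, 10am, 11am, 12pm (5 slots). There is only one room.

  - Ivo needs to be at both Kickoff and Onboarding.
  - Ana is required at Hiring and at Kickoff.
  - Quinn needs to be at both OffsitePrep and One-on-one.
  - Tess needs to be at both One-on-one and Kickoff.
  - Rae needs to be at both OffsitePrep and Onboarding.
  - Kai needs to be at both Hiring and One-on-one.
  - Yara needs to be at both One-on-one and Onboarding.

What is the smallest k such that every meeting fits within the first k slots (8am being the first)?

5 slots

With at most 1 per slot and 5 meetings, at least 5 slots are needed.
5 works (last occupied slot: 12pm): for example Onboarding=12pm; Kickoff=11am; Hiring=8am; One-on-one=10am; OffsitePrep=9am.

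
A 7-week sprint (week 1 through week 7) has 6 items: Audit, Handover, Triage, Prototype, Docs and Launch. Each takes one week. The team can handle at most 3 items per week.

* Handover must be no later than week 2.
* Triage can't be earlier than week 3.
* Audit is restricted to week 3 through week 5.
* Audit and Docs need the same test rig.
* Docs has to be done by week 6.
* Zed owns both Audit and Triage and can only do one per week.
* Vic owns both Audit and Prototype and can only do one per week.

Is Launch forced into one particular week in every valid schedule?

No

Launch can be week 1 (e.g. Prototype -> week 2; Launch -> week 1; Handover -> week 1; Docs -> week 1; Audit -> week 3; Triage -> week 4) or week 2 (e.g. Docs=week 1; Audit=week 3; Triage=week 4; Handover=week 1; Launch=week 2; Prototype=week 1).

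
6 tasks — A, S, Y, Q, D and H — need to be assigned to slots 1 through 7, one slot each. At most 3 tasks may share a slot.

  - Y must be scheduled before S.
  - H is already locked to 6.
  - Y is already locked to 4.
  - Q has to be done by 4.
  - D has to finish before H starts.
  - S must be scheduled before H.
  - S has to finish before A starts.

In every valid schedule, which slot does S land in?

5

Y is fixed at 4 and must come before S, so S is at least 5.
H is fixed at 6 and must come after S, so S is at most 5.
So S must be 5.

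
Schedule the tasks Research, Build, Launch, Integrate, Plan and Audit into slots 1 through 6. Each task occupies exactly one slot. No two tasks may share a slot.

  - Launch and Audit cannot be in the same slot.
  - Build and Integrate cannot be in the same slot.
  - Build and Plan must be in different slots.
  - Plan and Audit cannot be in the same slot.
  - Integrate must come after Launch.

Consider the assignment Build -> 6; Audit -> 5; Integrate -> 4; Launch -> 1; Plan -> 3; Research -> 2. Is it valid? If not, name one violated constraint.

Yes, all constraints hold

Plan and Audit cannot be in the same slot — holds.
Integrate must come after Launch — holds.
Build and Plan must be in different slots — holds.
No two tasks may share a slot — holds.
Build and Integrate cannot be in the same slot — holds.
Launch and Audit cannot be in the same slot — holds.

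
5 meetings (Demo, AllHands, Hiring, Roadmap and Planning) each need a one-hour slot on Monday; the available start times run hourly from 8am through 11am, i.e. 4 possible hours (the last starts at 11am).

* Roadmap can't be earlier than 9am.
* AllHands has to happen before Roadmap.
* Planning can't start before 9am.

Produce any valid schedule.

Planning=9am; AllHands=8am; Demo=8am; Roadmap=9am; Hiring=8am

Checking: AllHands(8am) before Roadmap(9am); Planning=9am in [9am,11am]; Roadmap=9am in [9am,11am].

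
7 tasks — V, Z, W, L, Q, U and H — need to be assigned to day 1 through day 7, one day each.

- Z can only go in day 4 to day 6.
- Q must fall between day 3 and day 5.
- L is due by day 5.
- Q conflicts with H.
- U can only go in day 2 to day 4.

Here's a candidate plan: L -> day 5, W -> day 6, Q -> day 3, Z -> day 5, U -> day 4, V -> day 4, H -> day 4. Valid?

Z can only go in day 4 to day 6 — holds.
Q conflicts with H — holds.
Q must fall between day 3 and day 5 — holds.
U can only go in day 2 to day 4 — holds.
L is due by day 5 — holds.

Yes, all constraints hold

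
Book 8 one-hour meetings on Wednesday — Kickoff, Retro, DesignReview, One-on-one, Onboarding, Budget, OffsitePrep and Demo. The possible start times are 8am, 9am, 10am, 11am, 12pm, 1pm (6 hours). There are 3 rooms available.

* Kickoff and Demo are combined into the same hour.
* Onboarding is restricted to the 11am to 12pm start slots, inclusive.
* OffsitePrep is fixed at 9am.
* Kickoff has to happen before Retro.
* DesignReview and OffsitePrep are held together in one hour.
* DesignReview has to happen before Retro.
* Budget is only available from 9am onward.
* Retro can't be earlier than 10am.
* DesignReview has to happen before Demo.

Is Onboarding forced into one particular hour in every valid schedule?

No

Onboarding can be 11am (e.g. One-on-one -> 8am, DesignReview -> 9am, OffsitePrep -> 9am, Retro -> 11am, Budget -> 9am, Kickoff -> 10am, Onboarding -> 11am, Demo -> 10am) or 12pm (e.g. One-on-one in 8am; Budget in 9am; DesignReview in 9am; Kickoff in 10am; Demo in 10am; Retro in 11am; Onboarding in 12pm; OffsitePrep in 9am).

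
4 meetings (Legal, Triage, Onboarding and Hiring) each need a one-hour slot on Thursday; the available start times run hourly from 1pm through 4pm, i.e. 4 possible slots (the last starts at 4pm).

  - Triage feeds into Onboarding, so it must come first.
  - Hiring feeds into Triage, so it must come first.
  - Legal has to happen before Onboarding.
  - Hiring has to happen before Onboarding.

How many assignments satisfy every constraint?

Splitting on Legal: it can be 1pm (4), 2pm (4), 3pm (3). Listing each branch's schedules as (Triage, Onboarding, Hiring):
Legal=1pm: (2pm,3pm,1pm) (2pm,4pm,1pm) (3pm,4pm,1pm) (3pm,4pm,2pm) — 4.
Legal=2pm: (2pm,3pm,1pm) (2pm,4pm,1pm) (3pm,4pm,1pm) (3pm,4pm,2pm) — 4.
Legal=3pm: (2pm,4pm,1pm) (3pm,4pm,1pm) (3pm,4pm,2pm) — 3.
Summing: 4 + 4 + 3 = 11.

11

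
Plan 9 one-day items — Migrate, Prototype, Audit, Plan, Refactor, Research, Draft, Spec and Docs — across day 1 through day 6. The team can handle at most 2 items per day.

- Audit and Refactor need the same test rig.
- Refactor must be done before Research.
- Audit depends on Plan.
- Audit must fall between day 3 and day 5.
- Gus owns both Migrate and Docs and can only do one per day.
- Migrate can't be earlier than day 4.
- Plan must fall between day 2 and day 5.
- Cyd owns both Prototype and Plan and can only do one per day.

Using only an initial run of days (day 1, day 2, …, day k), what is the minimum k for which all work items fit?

5 days

The precedence chain requires at least 2 distinct days.
With at most 2 per day and 9 work items, at least 5 days are needed.
Migrate can't be placed before day 4, so the schedule must run through at least day 4.
5 works (last occupied day: day 5): for example Research in day 2; Spec in day 4; Migrate in day 4; Draft in day 3; Refactor in day 1; Docs in day 5; Audit in day 3; Prototype in day 1; Plan in day 2.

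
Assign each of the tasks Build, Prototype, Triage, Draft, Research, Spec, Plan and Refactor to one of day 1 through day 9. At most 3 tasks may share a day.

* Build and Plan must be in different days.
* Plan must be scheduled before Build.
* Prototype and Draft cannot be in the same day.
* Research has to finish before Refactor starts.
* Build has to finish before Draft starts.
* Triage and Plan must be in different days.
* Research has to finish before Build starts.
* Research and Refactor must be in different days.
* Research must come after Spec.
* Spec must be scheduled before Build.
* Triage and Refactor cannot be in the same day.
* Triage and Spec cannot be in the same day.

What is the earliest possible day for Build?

day 3

Precedence pushes Build to at least day 3; downstream work caps Build at day 8.
Build at day 3 is achievable: Refactor -> day 3; Spec -> day 1; Build -> day 3; Research -> day 2; Draft -> day 4; Triage -> day 2; Plan -> day 1; Prototype -> day 1.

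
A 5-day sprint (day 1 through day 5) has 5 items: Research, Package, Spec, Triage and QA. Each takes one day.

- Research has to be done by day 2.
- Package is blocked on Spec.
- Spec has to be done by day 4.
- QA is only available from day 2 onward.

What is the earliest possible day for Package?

day 2

Precedence pushes Package to at least day 2.
Package at day 2 is achievable: Spec in day 1, QA in day 2, Triage in day 1, Package in day 2, Research in day 1.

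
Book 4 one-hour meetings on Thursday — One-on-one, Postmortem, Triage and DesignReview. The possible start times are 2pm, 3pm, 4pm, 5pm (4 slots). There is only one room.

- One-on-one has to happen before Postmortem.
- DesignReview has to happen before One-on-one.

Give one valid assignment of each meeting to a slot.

DesignReview -> 2pm, Triage -> 5pm, One-on-one -> 3pm, Postmortem -> 4pm

Checking: One-on-one(3pm) before Postmortem(4pm); DesignReview(2pm) before One-on-one(3pm); max 1 per slot (cap 1).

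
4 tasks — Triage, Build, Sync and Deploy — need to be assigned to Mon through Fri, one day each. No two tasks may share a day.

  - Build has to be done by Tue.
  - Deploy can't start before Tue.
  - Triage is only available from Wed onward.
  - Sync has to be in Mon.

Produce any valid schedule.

Triage=Wed, Build=Tue, Deploy=Thu, Sync=Mon

Checking: Triage=Wed in [Wed,Fri]; Build=Tue in [Mon,Tue]; Deploy=Thu in [Tue,Fri]; Sync=Mon in [Mon,Mon]; max 1 per day (cap 1).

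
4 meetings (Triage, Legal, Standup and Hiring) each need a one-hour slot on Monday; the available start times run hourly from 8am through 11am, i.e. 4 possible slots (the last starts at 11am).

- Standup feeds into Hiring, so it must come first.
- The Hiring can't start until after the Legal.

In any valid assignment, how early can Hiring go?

Precedence pushes Hiring to at least 9am.
Hiring at 9am is achievable: Hiring=9am; Standup=8am; Triage=8am; Legal=8am.

9am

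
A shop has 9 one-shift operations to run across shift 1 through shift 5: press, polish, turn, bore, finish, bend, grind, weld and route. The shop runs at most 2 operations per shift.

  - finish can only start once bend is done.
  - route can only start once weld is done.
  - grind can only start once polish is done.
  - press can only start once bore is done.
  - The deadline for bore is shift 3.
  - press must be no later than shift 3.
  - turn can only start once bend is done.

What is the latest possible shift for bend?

Downstream work caps bend at shift 4.
bend at shift 4 is achievable: turn=shift 5, bend=shift 4, grind=shift 2, weld=shift 3, press=shift 2, route=shift 4, polish=shift 1, bore=shift 1, finish=shift 5.

shift 4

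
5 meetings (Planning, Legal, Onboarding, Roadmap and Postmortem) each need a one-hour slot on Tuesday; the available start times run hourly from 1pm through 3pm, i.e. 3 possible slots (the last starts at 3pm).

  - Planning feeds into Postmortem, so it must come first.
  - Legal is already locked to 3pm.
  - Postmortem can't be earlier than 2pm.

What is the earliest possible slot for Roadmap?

1pm

Roadmap at 1pm is achievable: Onboarding -> 1pm; Roadmap -> 1pm; Planning -> 1pm; Legal -> 3pm; Postmortem -> 2pm.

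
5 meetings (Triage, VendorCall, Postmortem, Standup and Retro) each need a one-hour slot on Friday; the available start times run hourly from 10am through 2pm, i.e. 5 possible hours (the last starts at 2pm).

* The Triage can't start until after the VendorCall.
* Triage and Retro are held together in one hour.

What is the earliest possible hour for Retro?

11am

Retro must be in the same hour as Triage, which can't be before 11am, so Retro is at least 11am.
Retro at 11am is achievable: Retro in 11am; Standup in 10am; Postmortem in 10am; Triage in 11am; VendorCall in 10am.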